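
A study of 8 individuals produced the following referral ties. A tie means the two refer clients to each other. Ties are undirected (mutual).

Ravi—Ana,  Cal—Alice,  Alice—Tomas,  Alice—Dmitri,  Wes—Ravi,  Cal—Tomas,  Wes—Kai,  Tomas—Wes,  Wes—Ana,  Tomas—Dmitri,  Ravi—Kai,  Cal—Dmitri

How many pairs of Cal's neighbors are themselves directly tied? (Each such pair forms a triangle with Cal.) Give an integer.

Cal's neighbors: Alice, Dmitri, and Tomas.
Neighbor pairs that are themselves tied: Cal–Alice–Dmitri; Cal–Alice–Tomas; Cal–Dmitri–Tomas. Each forms one triangle with Cal, for 3 in total.

3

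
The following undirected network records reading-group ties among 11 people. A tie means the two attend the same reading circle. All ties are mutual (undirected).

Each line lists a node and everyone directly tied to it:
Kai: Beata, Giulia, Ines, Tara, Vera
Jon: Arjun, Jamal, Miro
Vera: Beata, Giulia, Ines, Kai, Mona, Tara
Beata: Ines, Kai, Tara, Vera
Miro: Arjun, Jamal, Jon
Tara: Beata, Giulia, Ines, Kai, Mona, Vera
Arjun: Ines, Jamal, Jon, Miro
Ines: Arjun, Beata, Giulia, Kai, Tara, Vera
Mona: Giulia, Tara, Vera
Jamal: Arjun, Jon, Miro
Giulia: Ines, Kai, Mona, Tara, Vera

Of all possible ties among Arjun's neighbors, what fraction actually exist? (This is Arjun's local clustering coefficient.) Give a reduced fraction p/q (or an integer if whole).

1/2

Arjun's neighbors: Ines, Jamal, Jon, and Miro (k = 4).
Possible neighbor pairs: C(4,2) = 6. Edges among them: Jamal–Jon, Jamal–Miro, Jon–Miro → e = 3.
Clustering(Arjun) = 3/6 = 1/2.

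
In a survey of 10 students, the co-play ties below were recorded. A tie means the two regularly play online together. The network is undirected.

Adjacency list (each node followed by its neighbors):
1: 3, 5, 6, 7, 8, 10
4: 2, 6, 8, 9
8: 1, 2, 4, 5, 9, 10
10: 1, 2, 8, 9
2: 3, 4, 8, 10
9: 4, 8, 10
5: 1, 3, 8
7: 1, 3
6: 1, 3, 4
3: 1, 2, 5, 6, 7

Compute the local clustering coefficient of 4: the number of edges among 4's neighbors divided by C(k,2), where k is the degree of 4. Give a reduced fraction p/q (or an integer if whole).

4's neighbors: 2, 6, 8, and 9 (k = 4).
Possible neighbor pairs: C(4,2) = 6. Edges among them: 2–8, 8–9 → e = 2.
Clustering(4) = 2/6 = 1/3.

1/3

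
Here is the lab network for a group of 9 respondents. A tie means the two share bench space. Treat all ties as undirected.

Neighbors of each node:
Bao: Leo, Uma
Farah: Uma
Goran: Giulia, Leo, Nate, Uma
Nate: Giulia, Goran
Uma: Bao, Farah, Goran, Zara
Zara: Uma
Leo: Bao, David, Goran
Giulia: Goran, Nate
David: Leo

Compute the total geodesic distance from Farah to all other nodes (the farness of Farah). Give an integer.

20

Distances from Farah: Bao:2, David:4, Giulia:3, Goran:2, Leo:3, Nate:3, Uma:1, Zara:2.
Sum = 2 + 4 + 3 + 2 + 3 + 3 + 1 + 2 = 20.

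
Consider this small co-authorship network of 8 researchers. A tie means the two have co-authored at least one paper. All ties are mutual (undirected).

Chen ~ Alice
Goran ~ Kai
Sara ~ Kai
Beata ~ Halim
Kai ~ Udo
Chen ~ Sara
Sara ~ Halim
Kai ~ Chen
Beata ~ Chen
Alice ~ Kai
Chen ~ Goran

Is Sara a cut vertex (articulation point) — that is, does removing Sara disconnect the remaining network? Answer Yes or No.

No

Even without Sara, every remaining node can still reach every other (the residual graph is connected), so Sara is not a cut vertex.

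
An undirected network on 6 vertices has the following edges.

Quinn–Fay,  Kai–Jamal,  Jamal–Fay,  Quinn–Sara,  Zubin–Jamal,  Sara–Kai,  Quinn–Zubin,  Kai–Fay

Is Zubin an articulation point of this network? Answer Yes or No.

No

Even without Zubin, every remaining node can still reach every other (the residual graph is connected), so Zubin is not a cut vertex.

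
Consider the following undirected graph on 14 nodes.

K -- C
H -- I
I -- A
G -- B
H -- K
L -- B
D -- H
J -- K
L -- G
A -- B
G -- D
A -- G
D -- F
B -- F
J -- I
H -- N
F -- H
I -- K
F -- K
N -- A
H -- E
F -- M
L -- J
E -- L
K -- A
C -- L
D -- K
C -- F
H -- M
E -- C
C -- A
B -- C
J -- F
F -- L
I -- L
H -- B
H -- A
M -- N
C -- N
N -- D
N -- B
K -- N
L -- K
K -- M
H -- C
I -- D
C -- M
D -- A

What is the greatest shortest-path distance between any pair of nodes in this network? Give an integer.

3

Eccentricity of each node (its greatest distance to any other): A:2, B:2, C:2, D:2, E:2, F:2, G:3, H:2, I:2, J:2, K:2, L:2, M:3, N:2.
The maximum eccentricity is 3, realized for instance by the pair M–G via M – N – D – G. So the diameter is 3.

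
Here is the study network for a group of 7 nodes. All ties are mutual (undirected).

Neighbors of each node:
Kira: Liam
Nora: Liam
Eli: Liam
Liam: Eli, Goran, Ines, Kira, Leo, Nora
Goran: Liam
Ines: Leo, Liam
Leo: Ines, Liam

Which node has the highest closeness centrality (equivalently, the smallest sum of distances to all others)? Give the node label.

Liam

Farness (sum of distances to all others) for each node — Eli:11, Goran:11, Ines:10, Kira:11, Leo:10, Liam:6, Nora:11.
The smallest farness is 6, for Liam, so Liam has the highest closeness.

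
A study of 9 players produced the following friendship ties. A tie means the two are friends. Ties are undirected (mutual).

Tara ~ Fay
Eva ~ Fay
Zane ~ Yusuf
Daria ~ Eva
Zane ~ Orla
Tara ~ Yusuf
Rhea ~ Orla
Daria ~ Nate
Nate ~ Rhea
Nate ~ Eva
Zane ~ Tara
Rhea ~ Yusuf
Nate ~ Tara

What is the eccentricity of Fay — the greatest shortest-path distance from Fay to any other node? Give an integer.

3

Distances from Fay: Daria:2, Eva:1, Nate:2, Orla:3, Rhea:3, Tara:1, Yusuf:2, Zane:2.
The largest is 3 (to Rhea and Orla), so the eccentricity of Fay is 3.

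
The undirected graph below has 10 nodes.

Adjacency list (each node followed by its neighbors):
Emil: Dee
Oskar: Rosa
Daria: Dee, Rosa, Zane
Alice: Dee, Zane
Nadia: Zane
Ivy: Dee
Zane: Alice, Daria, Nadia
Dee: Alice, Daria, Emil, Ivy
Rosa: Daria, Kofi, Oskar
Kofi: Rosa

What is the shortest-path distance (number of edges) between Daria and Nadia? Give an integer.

2

One shortest route is Daria – Zane – Nadia, which uses 2 edges, and Daria and Nadia are not directly tied, so nothing shorter exists. So d(Daria,Nadia) = 2.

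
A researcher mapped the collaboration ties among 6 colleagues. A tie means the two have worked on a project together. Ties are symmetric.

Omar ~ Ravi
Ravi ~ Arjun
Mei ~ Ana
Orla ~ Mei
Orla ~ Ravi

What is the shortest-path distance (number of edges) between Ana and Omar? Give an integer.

4

One shortest route is Ana – Mei – Orla – Ravi – Omar, which uses 4 edges, and at distance 3 from Ana we only reach {Ravi}, which does not include Omar. So d(Ana,Omar) = 4.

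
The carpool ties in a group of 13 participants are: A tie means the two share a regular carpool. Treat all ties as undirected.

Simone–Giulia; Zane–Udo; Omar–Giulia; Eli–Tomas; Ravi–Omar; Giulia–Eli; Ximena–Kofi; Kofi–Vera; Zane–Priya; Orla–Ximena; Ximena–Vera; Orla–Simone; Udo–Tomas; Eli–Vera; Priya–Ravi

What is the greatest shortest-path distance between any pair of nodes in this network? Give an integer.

6

Eccentricity of each node (its greatest distance to any other): Eli:4, Giulia:4, Kofi:6, Omar:4, Orla:6, Priya:6, Ravi:5, Simone:5, Tomas:4, Udo:5, Vera:5, Ximena:6, Zane:6.
The maximum eccentricity is 6, realized for instance by the pair Zane–Orla via Zane – Udo – Tomas – Eli – Vera – Ximena – Orla. So the diameter is 6.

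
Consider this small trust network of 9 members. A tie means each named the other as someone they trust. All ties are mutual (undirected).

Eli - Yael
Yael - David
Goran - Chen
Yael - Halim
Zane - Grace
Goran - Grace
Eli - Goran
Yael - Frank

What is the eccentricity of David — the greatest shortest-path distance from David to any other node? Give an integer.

Distances from David: Chen:4, Eli:2, Frank:2, Goran:3, Grace:4, Halim:2, Yael:1, Zane:5.
The largest is 5 (to Zane), so the eccentricity of David is 5.

5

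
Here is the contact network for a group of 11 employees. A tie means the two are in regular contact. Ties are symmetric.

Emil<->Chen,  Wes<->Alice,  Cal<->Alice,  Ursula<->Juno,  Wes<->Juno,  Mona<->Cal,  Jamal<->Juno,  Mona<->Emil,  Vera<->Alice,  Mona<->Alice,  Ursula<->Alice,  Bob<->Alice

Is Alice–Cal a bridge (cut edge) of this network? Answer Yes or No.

No

Even without that edge, Alice still reaches Cal via Alice – Mona – Cal, so the network stays connected. Not a bridge.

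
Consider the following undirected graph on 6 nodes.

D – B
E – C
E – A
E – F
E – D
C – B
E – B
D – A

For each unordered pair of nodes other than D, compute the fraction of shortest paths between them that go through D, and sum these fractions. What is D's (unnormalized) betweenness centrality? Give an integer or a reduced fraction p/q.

Pairs whose geodesics pass through D — A–B: 1/2.
All other pairs contribute 0.
Summing the contributions gives betweenness(D) = 1/2.

1/2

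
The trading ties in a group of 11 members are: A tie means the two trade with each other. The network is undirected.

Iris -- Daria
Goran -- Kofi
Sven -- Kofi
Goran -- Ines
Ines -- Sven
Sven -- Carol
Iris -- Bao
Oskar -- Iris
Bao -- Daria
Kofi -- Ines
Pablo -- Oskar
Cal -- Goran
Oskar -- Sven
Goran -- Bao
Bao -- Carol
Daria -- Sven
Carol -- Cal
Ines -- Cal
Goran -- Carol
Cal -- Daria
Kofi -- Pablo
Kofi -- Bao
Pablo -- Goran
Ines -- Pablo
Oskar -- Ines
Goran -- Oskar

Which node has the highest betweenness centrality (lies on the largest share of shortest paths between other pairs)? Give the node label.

Goran

Unnormalized betweenness of each node: Bao:53/12, Cal:23/12, Carol:5/4, Daria:5/2, Goran:6, Ines:35/12, Iris:9/8, Kofi:13/6, Oskar:23/6, Pablo:1/4, Sven:29/8.
Goran has the largest value, 6, making it the main broker — the node through which the most shortest paths run.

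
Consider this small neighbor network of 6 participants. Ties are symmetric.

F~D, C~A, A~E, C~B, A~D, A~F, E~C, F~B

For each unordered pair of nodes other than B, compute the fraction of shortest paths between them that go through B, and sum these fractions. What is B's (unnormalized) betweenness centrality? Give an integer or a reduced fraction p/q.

1/2

Pairs whose geodesics pass through B — F–C: 1/2.
All other pairs contribute 0.
Summing the contributions gives betweenness(B) = 1/2.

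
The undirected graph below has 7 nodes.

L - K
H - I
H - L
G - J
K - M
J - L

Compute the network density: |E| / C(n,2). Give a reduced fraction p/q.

There are 6 edges and 7 nodes, so the maximum possible is C(7,2) = 21.
Density = 6/21 = 2/7.

2/7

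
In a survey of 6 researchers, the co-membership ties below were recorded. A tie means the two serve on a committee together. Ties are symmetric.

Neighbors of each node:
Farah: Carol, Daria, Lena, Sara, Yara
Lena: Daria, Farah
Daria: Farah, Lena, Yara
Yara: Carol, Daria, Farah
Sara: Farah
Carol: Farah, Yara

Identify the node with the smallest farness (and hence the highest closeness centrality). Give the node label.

Farness (sum of distances to all others) for each node — Carol:8, Daria:7, Farah:5, Lena:8, Sara:9, Yara:7.
The smallest farness is 5, for Farah, so Farah has the highest closeness.

Farah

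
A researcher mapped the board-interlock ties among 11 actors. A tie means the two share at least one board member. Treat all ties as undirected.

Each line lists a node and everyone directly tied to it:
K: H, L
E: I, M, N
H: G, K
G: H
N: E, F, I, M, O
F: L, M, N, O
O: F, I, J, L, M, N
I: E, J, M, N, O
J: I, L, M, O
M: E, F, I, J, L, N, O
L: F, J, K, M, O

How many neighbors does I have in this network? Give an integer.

5

I is directly tied to E, J, M, N, and O. That is 5 neighbors, so the degree of I is 5.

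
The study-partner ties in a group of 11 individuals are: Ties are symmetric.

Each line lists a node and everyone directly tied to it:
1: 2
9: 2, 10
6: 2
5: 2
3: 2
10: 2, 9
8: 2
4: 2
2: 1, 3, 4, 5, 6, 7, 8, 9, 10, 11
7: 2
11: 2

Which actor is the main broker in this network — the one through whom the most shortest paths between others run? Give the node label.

Unnormalized betweenness of each node: 1:0, 2:44, 3:0, 4:0, 5:0, 6:0, 7:0, 8:0, 9:0, 10:0, 11:0.
2 has the largest value, 44, making it the main broker — the node through which the most shortest paths run.

2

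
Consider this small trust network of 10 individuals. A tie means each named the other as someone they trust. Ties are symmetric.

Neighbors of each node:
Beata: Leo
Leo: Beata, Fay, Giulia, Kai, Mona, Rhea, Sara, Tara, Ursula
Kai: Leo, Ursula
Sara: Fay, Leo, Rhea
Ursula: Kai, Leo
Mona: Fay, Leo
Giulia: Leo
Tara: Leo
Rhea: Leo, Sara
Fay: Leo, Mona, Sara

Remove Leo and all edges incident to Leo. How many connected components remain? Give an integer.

5

Without Leo, the remaining ties split the others into: {Fay, Mona, Rhea, Sara}; {Tara}; {Giulia}; {Beata}; {Kai, Ursula}.
That's 5 separate components.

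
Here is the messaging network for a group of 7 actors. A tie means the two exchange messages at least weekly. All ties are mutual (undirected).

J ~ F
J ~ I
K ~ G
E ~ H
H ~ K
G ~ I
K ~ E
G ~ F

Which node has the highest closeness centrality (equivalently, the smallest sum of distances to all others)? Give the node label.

Farness (sum of distances to all others) for each node — E:14, F:12, G:9, H:14, I:12, J:15, K:10.
The smallest farness is 9, for G, so G has the highest closeness.

G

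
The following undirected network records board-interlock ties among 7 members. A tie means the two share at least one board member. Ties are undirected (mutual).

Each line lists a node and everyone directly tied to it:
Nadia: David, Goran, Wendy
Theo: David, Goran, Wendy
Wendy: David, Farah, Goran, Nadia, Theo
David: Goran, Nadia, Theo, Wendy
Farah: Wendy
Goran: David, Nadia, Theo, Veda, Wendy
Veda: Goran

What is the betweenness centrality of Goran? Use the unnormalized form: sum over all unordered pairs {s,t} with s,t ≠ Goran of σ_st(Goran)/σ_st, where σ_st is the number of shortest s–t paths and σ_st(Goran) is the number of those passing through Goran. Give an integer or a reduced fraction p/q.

Pairs whose geodesics pass through Goran — Veda–Farah: 1; Veda–Nadia: 1; Veda–David: 1; Veda–Wendy: 1; Veda–Theo: 1; Nadia–Theo: 1/3.
All other pairs contribute 0.
Summing the contributions gives betweenness(Goran) = 16/3.

16/3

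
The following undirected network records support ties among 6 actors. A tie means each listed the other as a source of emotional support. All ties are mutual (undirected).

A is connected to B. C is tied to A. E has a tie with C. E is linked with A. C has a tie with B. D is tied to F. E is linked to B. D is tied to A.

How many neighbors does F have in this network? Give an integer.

F is directly tied to D. That is 1 neighbor, so the degree of F is 1.

1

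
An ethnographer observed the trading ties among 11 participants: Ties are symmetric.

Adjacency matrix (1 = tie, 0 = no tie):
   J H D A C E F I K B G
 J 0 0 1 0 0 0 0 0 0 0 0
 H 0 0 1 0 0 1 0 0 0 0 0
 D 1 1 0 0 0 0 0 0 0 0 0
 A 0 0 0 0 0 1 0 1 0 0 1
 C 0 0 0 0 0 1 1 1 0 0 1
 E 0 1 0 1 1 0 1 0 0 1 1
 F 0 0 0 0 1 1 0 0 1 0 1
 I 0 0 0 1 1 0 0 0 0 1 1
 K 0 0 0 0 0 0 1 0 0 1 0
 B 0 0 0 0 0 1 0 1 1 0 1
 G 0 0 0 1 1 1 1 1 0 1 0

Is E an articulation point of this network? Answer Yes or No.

Removing E leaves {D, H, and J} with no path to {A, B, C, F, G, I, and K}, so the network splits into 2 components. E is a cut vertex.

Yes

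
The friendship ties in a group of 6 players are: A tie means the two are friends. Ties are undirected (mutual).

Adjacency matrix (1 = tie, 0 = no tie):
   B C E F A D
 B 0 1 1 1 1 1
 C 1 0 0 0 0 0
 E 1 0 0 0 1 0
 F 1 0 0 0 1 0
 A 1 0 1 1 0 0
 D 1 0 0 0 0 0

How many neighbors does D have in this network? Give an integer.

D is directly tied to B. That is 1 neighbor, so the degree of D is 1.

1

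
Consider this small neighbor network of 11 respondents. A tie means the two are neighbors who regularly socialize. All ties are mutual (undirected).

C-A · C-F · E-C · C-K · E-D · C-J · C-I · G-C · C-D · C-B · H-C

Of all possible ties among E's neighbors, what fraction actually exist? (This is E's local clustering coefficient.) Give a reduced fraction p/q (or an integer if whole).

1

E's neighbors: C and D (k = 2).
Possible neighbor pairs: C(2,2) = 1. Edges among them: C–D → e = 1.
Clustering(E) = 1/1.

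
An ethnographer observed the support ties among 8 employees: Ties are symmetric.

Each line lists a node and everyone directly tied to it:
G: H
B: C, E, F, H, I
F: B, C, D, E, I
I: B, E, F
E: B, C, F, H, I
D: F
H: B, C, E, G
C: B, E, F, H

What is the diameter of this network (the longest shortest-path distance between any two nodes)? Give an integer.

Eccentricity of each node (its greatest distance to any other): B:2, C:2, D:4, E:2, F:3, G:4, H:3, I:3.
The maximum eccentricity is 4, realized for instance by the pair D–G via D – F – C – H – G. So the diameter is 4.

4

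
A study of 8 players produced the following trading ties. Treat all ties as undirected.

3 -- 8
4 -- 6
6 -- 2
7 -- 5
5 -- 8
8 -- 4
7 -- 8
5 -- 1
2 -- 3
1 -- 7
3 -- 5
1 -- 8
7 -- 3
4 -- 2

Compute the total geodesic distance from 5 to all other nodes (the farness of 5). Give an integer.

Distances from 5: 1:1, 2:2, 3:1, 4:2, 6:3, 7:1, 8:1.
Sum = 1 + 2 + 1 + 2 + 3 + 1 + 1 = 11.

11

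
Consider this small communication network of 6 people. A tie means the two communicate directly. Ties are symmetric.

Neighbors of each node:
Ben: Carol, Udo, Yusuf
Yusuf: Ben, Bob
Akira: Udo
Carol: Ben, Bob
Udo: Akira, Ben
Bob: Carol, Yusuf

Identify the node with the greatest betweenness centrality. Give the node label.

Unnormalized betweenness of each node: Akira:0, Ben:13/2, Bob:1/2, Carol:3/2, Udo:4, Yusuf:3/2.
Ben has the largest value, 13/2, making it the main broker — the node through which the most shortest paths run.

Ben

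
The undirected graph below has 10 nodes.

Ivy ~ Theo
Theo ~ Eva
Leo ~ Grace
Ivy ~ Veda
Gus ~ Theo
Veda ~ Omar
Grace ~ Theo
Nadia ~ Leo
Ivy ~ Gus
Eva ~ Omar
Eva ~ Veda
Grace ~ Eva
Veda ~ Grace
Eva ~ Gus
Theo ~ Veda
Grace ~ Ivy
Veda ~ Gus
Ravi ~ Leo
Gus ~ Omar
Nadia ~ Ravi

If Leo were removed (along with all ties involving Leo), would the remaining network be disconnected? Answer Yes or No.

Removing Leo leaves {Nadia and Ravi} with no path to {Eva, Grace, Gus, Ivy, Omar, Theo, and Veda}, so the network splits into 2 components. Leo is a cut vertex.

Yes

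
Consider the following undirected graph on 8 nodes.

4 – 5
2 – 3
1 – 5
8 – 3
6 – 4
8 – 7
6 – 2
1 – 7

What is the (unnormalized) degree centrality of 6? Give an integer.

6 is directly tied to 2 and 4. That is 2 neighbors, so the degree of 6 is 2.

2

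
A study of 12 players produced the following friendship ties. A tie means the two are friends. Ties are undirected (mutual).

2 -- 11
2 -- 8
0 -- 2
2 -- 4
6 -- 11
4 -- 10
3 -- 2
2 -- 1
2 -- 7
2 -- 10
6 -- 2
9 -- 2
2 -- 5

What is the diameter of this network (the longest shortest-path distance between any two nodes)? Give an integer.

2

Eccentricity of each node (its greatest distance to any other): 0:2, 1:2, 2:1, 3:2, 4:2, 5:2, 6:2, 7:2, 8:2, 9:2, 10:2, 11:2.
The maximum eccentricity is 2, realized for instance by the pair 3–0 via 3 – 2 – 0. So the diameter is 2.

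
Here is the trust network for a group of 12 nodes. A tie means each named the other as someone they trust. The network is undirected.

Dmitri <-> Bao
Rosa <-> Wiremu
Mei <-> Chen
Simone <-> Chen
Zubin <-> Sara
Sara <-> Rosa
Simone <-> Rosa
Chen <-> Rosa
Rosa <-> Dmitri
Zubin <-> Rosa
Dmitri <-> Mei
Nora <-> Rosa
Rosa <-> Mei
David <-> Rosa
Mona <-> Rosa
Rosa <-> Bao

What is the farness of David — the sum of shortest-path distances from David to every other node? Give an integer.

Distances from David: Bao:2, Chen:2, Dmitri:2, Mei:2, Mona:2, Nora:2, Rosa:1, Sara:2, Simone:2, Wiremu:2, Zubin:2.
Sum = 2 + 2 + 2 + 2 + 2 + 2 + 1 + 2 + 2 + 2 + 2 = 21.

21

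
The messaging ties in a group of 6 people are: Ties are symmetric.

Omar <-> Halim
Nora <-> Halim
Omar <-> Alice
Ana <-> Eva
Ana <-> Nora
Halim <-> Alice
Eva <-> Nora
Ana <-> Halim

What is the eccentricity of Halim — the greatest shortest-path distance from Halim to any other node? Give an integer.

2

Distances from Halim: Alice:1, Ana:1, Eva:2, Nora:1, Omar:1.
The largest is 2 (to Eva), so the eccentricity of Halim is 2.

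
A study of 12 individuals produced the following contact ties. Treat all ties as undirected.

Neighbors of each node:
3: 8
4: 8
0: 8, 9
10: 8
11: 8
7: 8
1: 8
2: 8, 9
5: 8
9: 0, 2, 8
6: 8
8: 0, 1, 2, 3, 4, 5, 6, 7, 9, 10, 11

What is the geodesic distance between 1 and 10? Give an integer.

One shortest route is 1 – 8 – 10, which uses 2 edges, and 1 and 10 are not directly tied, so nothing shorter exists. So d(1,10) = 2.

2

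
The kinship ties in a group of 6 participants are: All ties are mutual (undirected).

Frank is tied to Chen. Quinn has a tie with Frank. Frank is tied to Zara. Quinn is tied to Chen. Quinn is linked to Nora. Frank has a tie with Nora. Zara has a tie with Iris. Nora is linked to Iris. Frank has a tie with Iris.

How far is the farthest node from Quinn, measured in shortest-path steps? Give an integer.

2

Distances from Quinn: Chen:1, Frank:1, Iris:2, Nora:1, Zara:2.
The largest is 2 (to Iris and Zara), so the eccentricity of Quinn is 2.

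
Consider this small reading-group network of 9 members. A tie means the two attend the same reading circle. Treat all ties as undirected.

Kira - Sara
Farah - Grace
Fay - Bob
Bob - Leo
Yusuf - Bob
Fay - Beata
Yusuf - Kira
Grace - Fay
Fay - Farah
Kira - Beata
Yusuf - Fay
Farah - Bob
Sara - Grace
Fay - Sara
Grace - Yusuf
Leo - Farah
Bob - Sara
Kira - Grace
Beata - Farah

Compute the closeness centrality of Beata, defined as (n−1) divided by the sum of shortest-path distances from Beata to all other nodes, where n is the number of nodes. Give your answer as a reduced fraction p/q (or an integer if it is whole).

8/13

Distances from Beata: Bob:2, Farah:1, Fay:1, Grace:2, Kira:1, Leo:2, Sara:2, Yusuf:2. Sum = 13.
n = 9, so closeness = 8/13.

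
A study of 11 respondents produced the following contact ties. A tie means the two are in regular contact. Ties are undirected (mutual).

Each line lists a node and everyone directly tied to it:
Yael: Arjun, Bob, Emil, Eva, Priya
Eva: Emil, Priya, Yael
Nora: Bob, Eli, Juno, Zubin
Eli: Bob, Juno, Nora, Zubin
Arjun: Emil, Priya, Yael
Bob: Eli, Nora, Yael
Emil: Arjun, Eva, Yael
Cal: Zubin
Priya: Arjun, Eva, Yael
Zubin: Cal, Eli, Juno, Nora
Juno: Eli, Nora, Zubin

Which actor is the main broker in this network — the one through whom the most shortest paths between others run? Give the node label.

Unnormalized betweenness of each node: Arjun:1/3, Bob:25, Cal:0, Eli:9, Emil:1/3, Eva:1/3, Juno:0, Nora:9, Priya:1/3, Yael:74/3, Zubin:9.
Bob has the largest value, 25, making it the main broker — the node through which the most shortest paths run.

Bob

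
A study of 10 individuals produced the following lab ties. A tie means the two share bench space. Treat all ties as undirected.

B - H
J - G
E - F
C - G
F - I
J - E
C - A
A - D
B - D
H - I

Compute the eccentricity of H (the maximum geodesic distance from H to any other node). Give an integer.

5

Distances from H: A:3, B:1, C:4, D:2, E:3, F:2, G:5, I:1, J:4.
The largest is 5 (to G), so the eccentricity of H is 5.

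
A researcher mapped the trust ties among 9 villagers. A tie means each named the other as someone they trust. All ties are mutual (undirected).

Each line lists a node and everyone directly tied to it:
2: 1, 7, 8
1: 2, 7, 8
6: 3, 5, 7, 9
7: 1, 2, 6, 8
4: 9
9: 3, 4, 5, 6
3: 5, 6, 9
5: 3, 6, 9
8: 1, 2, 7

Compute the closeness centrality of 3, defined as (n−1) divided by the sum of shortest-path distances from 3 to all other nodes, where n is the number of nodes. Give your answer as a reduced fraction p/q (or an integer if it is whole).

1/2

Distances from 3: 1:3, 2:3, 4:2, 5:1, 6:1, 7:2, 8:3, 9:1. Sum = 16.
n = 9, so closeness = 8/16 = 1/2.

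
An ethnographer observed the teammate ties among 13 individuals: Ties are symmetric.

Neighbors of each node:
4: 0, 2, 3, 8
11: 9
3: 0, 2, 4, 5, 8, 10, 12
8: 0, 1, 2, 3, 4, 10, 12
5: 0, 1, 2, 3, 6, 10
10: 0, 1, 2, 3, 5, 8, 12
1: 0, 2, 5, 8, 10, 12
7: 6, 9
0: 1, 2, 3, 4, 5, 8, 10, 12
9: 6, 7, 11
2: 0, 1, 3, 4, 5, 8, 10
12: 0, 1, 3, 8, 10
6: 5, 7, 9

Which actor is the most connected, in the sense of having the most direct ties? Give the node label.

0

Degrees — 0:8, 1:6, 2:7, 3:7, 4:4, 5:6, 6:3, 7:2, 8:7, 9:3, 10:7, 11:1, 12:5.
The maximum is 8, attained only by 0.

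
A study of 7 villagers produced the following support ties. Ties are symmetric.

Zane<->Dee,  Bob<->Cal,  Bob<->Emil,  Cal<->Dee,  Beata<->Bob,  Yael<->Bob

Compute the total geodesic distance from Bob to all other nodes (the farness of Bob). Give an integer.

9

Distances from Bob: Beata:1, Cal:1, Dee:2, Emil:1, Yael:1, Zane:3.
Sum = 1 + 1 + 2 + 1 + 1 + 3 = 9.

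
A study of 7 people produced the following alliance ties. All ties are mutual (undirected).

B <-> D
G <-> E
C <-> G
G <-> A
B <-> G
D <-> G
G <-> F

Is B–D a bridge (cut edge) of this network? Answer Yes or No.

No

Even without that edge, B still reaches D via B – G – D, so the network stays connected. Not a bridge.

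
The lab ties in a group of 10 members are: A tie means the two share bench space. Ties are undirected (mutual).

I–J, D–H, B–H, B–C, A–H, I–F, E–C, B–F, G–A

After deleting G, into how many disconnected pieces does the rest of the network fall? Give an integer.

1

G's neighbors (A) remain reachable from one another through other ties, so the rest of the network stays in one piece.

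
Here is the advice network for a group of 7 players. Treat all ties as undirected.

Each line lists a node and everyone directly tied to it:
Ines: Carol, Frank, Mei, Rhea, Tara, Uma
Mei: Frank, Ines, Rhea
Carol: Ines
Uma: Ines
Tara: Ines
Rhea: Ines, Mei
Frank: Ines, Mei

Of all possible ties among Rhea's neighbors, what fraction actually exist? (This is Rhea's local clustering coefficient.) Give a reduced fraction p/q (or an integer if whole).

1

Rhea's neighbors: Ines and Mei (k = 2).
Possible neighbor pairs: C(2,2) = 1. Edges among them: Ines–Mei → e = 1.
Clustering(Rhea) = 1/1.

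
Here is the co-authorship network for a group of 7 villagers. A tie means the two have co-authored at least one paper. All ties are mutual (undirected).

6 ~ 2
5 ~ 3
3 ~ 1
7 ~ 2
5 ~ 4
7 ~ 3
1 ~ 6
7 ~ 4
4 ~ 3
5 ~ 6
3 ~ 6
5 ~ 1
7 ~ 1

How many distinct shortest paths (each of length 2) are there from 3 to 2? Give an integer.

2

The shortest distance is 2. The length-2 paths are: 3–6–2; 3–7–2.
That gives 2 distinct shortest paths.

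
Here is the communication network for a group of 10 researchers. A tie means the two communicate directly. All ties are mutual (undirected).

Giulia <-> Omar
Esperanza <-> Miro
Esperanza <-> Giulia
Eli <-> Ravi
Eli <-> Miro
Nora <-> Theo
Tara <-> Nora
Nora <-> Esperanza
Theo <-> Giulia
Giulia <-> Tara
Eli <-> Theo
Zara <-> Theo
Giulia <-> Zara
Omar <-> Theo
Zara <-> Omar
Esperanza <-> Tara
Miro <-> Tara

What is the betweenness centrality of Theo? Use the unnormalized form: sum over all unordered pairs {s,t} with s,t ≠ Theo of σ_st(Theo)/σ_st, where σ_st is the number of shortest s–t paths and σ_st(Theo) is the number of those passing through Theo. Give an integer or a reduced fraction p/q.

Pairs whose geodesics pass through Theo — Zara–Ravi: 1; Zara–Eli: 1; Zara–Miro: 1/3; Zara–Nora: 1; Ravi–Giulia: 1; Ravi–Nora: 1; Ravi–Omar: 1; Giulia–Eli: 1; Giulia–Nora: 1/3; Eli–Nora: 1; Eli–Omar: 1; Miro–Omar: 1/3; Nora–Omar: 1.
All other pairs contribute 0.
Summing the contributions gives betweenness(Theo) = 11.

11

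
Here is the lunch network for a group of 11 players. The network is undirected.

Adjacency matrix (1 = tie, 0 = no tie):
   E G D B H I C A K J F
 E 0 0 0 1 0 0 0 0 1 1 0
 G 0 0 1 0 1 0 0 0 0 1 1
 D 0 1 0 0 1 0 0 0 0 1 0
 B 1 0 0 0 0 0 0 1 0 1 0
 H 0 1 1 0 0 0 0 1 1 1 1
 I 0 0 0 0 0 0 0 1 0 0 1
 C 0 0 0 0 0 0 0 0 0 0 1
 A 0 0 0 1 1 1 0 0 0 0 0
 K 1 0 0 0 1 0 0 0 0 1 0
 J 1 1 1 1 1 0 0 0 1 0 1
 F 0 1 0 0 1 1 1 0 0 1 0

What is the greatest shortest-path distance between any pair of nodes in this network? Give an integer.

Eccentricity of each node (its greatest distance to any other): A:3, B:3, C:3, D:3, E:3, F:2, G:2, H:2, I:3, J:2, K:3.
The maximum eccentricity is 3, realized for instance by the pair E–I via E – J – F – I. So the diameter is 3.

3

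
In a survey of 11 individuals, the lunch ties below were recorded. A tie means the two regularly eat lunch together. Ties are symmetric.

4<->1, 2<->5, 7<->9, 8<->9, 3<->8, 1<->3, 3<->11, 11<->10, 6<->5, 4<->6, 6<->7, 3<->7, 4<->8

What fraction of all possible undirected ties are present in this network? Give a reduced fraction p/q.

13/55

There are 13 edges and 11 nodes, so the maximum possible is C(11,2) = 55.
Density = 13/55.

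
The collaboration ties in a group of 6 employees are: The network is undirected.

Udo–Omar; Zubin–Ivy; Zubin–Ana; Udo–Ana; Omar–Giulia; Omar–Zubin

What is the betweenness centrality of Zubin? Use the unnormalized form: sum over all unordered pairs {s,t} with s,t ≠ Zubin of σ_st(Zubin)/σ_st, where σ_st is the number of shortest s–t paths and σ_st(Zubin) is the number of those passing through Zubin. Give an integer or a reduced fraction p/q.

Pairs whose geodesics pass through Zubin — Ana–Omar: 1/2; Ana–Ivy: 1; Ana–Giulia: 1/2; Udo–Ivy: 2/2; Omar–Ivy: 1; Ivy–Giulia: 1.
All other pairs contribute 0.
Summing the contributions gives betweenness(Zubin) = 5.

5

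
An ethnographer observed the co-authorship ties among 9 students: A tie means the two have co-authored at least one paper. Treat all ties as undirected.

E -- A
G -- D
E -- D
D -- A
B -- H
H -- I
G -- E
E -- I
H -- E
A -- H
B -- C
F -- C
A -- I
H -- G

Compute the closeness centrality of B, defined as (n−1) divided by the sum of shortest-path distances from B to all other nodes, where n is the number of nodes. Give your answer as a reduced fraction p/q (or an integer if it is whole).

Distances from B: A:2, C:1, D:3, E:2, F:2, G:2, H:1, I:2. Sum = 15.
n = 9, so closeness = 8/15.

8/15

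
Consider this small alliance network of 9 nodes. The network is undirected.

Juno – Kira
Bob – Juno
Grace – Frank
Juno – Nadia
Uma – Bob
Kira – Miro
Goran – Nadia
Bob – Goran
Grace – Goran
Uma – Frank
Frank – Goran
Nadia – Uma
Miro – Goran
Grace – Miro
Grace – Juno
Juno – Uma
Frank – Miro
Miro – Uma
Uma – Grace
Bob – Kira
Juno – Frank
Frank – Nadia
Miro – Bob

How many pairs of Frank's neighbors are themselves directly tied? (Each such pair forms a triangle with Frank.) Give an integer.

10

Frank's neighbors: Goran, Grace, Juno, Miro, Nadia, and Uma.
Neighbor pairs that are themselves tied: Frank–Goran–Grace; Frank–Goran–Miro; Frank–Goran–Nadia; Frank–Grace–Juno; Frank–Grace–Miro; Frank–Grace–Uma; Frank–Juno–Nadia; Frank–Juno–Uma; Frank–Miro–Uma; Frank–Nadia–Uma. Each forms one triangle with Frank, for 10 in total.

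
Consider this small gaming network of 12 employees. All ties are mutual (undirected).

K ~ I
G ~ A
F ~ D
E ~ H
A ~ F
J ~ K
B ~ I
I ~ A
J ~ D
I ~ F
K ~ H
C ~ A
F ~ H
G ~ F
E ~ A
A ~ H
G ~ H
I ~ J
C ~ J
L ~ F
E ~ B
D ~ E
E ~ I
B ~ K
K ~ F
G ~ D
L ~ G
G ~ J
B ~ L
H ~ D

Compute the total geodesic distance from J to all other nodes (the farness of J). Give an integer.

Distances from J: A:2, B:2, C:1, D:1, E:2, F:2, G:1, H:2, I:1, K:1, L:2.
Sum = 2 + 2 + 1 + 1 + 2 + 2 + 1 + 2 + 1 + 1 + 2 = 17.

17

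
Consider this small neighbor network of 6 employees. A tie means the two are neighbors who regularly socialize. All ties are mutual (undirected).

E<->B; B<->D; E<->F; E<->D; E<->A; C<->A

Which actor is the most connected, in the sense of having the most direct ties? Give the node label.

E

Degrees — A:2, B:2, C:1, D:2, E:4, F:1.
The maximum is 4, attained only by E.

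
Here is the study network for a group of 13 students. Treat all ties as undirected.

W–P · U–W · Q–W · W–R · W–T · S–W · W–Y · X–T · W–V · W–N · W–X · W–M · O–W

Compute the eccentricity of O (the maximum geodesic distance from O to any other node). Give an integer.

2

Distances from O: M:2, N:2, P:2, Q:2, R:2, S:2, T:2, U:2, V:2, W:1, X:2, Y:2.
The largest is 2 (to Q, U, R, T, S, P, V, M, X, N, and Y), so the eccentricity of O is 2.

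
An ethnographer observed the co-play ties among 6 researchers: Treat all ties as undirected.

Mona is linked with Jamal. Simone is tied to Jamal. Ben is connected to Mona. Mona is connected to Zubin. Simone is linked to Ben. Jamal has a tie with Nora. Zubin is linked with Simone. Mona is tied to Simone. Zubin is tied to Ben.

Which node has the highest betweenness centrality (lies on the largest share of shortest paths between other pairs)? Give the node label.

Unnormalized betweenness of each node: Ben:0, Jamal:4, Mona:2, Nora:0, Simone:2, Zubin:0.
Jamal has the largest value, 4, making it the main broker — the node through which the most shortest paths run.

Jamal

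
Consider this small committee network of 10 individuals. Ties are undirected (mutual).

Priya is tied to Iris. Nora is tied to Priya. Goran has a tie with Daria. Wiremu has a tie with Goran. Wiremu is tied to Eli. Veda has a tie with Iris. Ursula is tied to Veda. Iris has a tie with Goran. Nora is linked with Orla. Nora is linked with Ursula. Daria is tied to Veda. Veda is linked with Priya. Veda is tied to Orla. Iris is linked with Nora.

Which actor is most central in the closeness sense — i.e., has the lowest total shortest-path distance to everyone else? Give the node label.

Farness (sum of distances to all others) for each node — Daria:18, Eli:31, Goran:17, Iris:15, Nora:18, Orla:22, Priya:18, Ursula:22, Veda:16, Wiremu:23.
The smallest farness is 15, for Iris, so Iris has the highest closeness.

Iris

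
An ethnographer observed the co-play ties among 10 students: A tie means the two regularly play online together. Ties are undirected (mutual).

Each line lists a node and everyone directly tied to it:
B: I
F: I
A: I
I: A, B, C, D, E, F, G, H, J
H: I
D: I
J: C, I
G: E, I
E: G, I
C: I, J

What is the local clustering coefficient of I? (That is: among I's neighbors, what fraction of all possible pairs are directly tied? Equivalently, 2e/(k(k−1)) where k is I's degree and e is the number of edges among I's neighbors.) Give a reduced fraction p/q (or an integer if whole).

1/18

I's neighbors: A, B, C, D, E, F, G, H, and J (k = 9).
Possible neighbor pairs: C(9,2) = 36. Edges among them: C–J, E–G → e = 2.
Clustering(I) = 2/36 = 1/18.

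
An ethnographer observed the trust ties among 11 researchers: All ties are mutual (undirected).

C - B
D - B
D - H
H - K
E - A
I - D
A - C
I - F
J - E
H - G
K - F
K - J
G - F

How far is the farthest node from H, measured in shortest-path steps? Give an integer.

Distances from H: A:4, B:2, C:3, D:1, E:3, F:2, G:1, I:2, J:2, K:1.
The largest is 4 (to A), so the eccentricity of H is 4.

4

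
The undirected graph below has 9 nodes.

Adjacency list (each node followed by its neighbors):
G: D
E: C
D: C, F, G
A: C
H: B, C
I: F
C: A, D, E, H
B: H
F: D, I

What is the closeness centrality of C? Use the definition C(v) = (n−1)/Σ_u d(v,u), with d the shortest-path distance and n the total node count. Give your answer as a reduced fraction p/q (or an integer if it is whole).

Distances from C: A:1, B:2, D:1, E:1, F:2, G:2, H:1, I:3. Sum = 13.
n = 9, so closeness = 8/13.

8/13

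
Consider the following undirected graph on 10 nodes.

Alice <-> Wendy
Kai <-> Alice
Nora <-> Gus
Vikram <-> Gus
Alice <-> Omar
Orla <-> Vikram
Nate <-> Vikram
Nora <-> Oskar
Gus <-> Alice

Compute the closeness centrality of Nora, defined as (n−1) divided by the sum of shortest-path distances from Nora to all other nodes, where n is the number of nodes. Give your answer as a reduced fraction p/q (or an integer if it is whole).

3/7

Distances from Nora: Alice:2, Gus:1, Kai:3, Nate:3, Omar:3, Orla:3, Oskar:1, Vikram:2, Wendy:3. Sum = 21.
n = 10, so closeness = 9/21 = 3/7.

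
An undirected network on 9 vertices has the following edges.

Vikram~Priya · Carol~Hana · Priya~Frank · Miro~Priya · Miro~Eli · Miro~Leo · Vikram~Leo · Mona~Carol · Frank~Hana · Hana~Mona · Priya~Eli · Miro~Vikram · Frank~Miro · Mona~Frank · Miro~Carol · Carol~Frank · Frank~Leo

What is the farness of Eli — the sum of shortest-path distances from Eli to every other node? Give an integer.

Distances from Eli: Carol:2, Frank:2, Hana:3, Leo:2, Miro:1, Mona:3, Priya:1, Vikram:2.
Sum = 2 + 2 + 3 + 2 + 1 + 3 + 1 + 2 = 16.

16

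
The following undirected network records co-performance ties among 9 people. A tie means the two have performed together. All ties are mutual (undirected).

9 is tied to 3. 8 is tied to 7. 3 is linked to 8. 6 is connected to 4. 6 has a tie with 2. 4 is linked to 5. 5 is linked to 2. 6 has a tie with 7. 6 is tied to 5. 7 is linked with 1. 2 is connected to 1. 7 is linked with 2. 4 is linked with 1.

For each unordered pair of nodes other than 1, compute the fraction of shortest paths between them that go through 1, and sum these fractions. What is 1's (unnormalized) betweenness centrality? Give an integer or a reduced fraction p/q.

7/3

Pairs whose geodesics pass through 1 — 7–4: 1/2; 4–3: 1/2; 4–2: 1/3; 4–8: 1/2; 4–9: 1/2.
All other pairs contribute 0.
Summing the contributions gives betweenness(1) = 7/3.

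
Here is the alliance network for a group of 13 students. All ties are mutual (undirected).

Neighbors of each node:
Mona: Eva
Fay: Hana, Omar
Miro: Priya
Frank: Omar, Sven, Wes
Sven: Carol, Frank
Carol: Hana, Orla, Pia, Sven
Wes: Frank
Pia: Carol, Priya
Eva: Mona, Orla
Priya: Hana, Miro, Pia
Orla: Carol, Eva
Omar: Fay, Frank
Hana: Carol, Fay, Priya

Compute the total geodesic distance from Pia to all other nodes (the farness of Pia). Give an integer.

Distances from Pia: Carol:1, Eva:3, Fay:3, Frank:3, Hana:2, Miro:2, Mona:4, Omar:4, Orla:2, Priya:1, Sven:2, Wes:4.
Sum = 1 + 3 + 3 + 3 + 2 + 2 + 4 + 4 + 2 + 1 + 2 + 4 = 31.

31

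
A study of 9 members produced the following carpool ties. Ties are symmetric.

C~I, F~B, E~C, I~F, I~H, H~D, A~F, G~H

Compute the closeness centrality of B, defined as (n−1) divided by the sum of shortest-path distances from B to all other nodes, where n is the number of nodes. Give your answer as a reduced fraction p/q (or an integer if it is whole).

8/23

Distances from B: A:2, C:3, D:4, E:4, F:1, G:4, H:3, I:2. Sum = 23.
n = 9, so closeness = 8/23.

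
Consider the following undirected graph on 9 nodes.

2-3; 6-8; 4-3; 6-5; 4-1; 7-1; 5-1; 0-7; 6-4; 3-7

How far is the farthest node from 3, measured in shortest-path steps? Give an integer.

3

Distances from 3: 0:2, 1:2, 2:1, 4:1, 5:3, 6:2, 7:1, 8:3.
The largest is 3 (to 8 and 5), so the eccentricity of 3 is 3.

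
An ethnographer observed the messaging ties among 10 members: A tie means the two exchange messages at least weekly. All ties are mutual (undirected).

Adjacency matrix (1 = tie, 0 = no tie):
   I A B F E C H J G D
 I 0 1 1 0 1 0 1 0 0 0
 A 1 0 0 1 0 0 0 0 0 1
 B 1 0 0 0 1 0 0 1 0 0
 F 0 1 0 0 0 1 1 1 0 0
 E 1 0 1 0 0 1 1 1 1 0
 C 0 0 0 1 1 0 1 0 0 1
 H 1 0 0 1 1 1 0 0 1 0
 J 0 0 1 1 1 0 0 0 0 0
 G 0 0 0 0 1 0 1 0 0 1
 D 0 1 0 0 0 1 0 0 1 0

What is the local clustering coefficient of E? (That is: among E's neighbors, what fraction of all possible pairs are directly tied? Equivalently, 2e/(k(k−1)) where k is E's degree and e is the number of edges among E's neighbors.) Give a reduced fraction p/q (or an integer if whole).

1/3

E's neighbors: B, C, G, H, I, and J (k = 6).
Possible neighbor pairs: C(6,2) = 15. Edges among them: B–I, B–J, C–H, G–H, H–I → e = 5.
Clustering(E) = 5/15 = 1/3.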